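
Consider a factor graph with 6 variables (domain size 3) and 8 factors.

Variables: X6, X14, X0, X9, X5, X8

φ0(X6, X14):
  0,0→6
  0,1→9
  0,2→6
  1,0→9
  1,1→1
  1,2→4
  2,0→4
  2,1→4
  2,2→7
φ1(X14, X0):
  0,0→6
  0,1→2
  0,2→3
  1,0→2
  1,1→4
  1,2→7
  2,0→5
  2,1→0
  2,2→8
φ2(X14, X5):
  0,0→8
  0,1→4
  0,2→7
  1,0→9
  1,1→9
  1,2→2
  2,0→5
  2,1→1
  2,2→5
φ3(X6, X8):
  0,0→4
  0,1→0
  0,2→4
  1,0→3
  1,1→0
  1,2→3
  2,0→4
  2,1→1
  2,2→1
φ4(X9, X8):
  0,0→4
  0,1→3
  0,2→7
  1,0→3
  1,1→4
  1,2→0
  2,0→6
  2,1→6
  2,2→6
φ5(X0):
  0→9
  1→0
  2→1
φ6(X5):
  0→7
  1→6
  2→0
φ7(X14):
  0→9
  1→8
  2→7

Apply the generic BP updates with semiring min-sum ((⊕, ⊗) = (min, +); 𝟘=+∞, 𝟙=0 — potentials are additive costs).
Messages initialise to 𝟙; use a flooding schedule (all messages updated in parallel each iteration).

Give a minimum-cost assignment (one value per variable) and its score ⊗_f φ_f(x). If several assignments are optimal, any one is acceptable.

init: all messages = 𝟙 over 3 values
r1 m[φ0→X6] = [6, 1, 4]
r1 m[φ0→X14] = [4, 1, 4]
r1 m[φ1→X14] = [2, 2, 0]
r1 m[φ1→X0] = [2, 0, 3]
r1 m[φ2→X14] = [4, 2, 1]
r1 m[φ2→X5] = [5, 1, 2]
r1 m[φ3→X6] = [0, 0, 1]
r1 m[φ3→X8] = [3, 0, 1]
r1 m[φ4→X9] = [3, 0, 6]
r1 m[φ4→X8] = [3, 3, 0]
r1 m[φ5→X0] = [9, 0, 1]
r1 m[φ6→X5] = [7, 6, 0]
r1 m[φ7→X14] = [9, 8, 7]
r1 m[X6→φ0] = [0, 0, 0]
r1 m[X6→φ3] = [0, 0, 0]
r1 m[X14→φ0] = [0, 0, 0]
r1 m[X14→φ1] = [0, 0, 0]
r1 m[X14→φ2] = [0, 0, 0]
r1 m[X14→φ7] = [0, 0, 0]
r1 m[X0→φ1] = [0, 0, 0]
r1 m[X0→φ5] = [0, 0, 0]
r1 m[X9→φ4] = [0, 0, 0]
r1 m[X5→φ2] = [0, 0, 0]
r1 m[X5→φ6] = [0, 0, 0]
r1 m[X8→φ3] = [0, 0, 0]
r1 m[X8→φ4] = [0, 0, 0]
r2 m[φ0→X6] = [6, 1, 4]
r2 m[φ0→X14] = [4, 1, 4]
r2 m[φ1→X14] = [2, 2, 0]
r2 m[φ1→X0] = [2, 0, 3]
r2 m[φ2→X14] = [4, 2, 1]
r2 m[φ2→X5] = [5, 1, 2]
r2 m[φ3→X6] = [0, 0, 1]
r2 m[φ3→X8] = [3, 0, 1]
r2 m[φ4→X9] = [3, 0, 6]
r2 m[φ4→X8] = [3, 3, 0]
r2 m[φ5→X0] = [9, 0, 1]
r2 m[φ6→X5] = [7, 6, 0]
r2 m[φ7→X14] = [9, 8, 7]
r2 m[X6→φ0] = [0, 0, 1]
r2 m[X6→φ3] = [6, 1, 4]
r2 m[X14→φ0] = [15, 12, 8]
r2 m[X14→φ1] = [17, 11, 12]
r2 m[X14→φ2] = [15, 11, 11]
r2 m[X14→φ7] = [10, 5, 5]
r2 m[X0→φ1] = [9, 0, 1]
r2 m[X0→φ5] = [2, 0, 3]
r2 m[X9→φ4] = [0, 0, 0]
r2 m[X5→φ2] = [7, 6, 0]
r2 m[X5→φ6] = [5, 1, 2]
r2 m[X8→φ3] = [3, 3, 0]
r2 m[X8→φ4] = [3, 0, 1]
r3 m[φ0→X6] = [14, 12, 15]
r3 m[φ0→X14] = [5, 1, 4]
r3 m[φ1→X14] = [2, 4, 0]
r3 m[φ1→X0] = [13, 12, 18]
r3 m[φ2→X14] = [7, 2, 5]
r3 m[φ2→X5] = [16, 12, 13]
r3 m[φ3→X6] = [3, 3, 1]
r3 m[φ3→X8] = [4, 1, 4]
r3 m[φ4→X9] = [3, 1, 6]
r3 m[φ4→X8] = [3, 3, 0]
r3 m[φ5→X0] = [9, 0, 1]
r3 m[φ6→X5] = [7, 6, 0]
r3 m[φ7→X14] = [9, 8, 7]
r3 m[X6→φ0] = [0, 0, 1]
r3 m[X6→φ3] = [6, 1, 4]
r3 m[X14→φ0] = [15, 12, 8]
r3 m[X14→φ1] = [17, 11, 12]
r3 m[X14→φ2] = [15, 11, 11]
r3 m[X14→φ7] = [10, 5, 5]
r3 m[X0→φ1] = [9, 0, 1]
r3 m[X0→φ5] = [2, 0, 3]
r3 m[X9→φ4] = [0, 0, 0]
r3 m[X5→φ2] = [7, 6, 0]
r3 m[X5→φ6] = [5, 1, 2]
r3 m[X8→φ3] = [3, 3, 0]
r3 m[X8→φ4] = [3, 0, 1]
r4 m[φ0→X6] = [14, 12, 15]
r4 m[φ0→X14] = [5, 1, 4]
r4 m[φ1→X14] = [2, 4, 0]
r4 m[φ1→X0] = [13, 12, 18]
r4 m[φ2→X14] = [7, 2, 5]
r4 m[φ2→X5] = [16, 12, 13]
r4 m[φ3→X6] = [3, 3, 1]
r4 m[φ3→X8] = [4, 1, 4]
r4 m[φ4→X9] = [3, 1, 6]
r4 m[φ4→X8] = [3, 3, 0]
r4 m[φ5→X0] = [9, 0, 1]
r4 m[φ6→X5] = [7, 6, 0]
r4 m[φ7→X14] = [9, 8, 7]
r4 m[X6→φ0] = [3, 3, 1]
r4 m[X6→φ3] = [14, 12, 15]
r4 m[X14→φ0] = [18, 14, 12]
r4 m[X14→φ1] = [21, 11, 16]
r4 m[X14→φ2] = [16, 13, 11]
r4 m[X14→φ7] = [14, 7, 9]
r4 m[X0→φ1] = [9, 0, 1]
r4 m[X0→φ5] = [13, 12, 18]
r4 m[X9→φ4] = [0, 0, 0]
r4 m[X5→φ2] = [7, 6, 0]
r4 m[X5→φ6] = [16, 12, 13]
r4 m[X8→φ3] = [3, 3, 0]
r4 m[X8→φ4] = [4, 1, 4]
r5 m[φ0→X6] = [18, 15, 18]
r5 m[φ0→X14] = [5, 4, 7]
r5 m[φ1→X14] = [2, 4, 0]
r5 m[φ1→X0] = [13, 15, 18]
r5 m[φ2→X14] = [7, 2, 5]
r5 m[φ2→X5] = [16, 12, 15]
r5 m[φ3→X6] = [3, 3, 1]
r5 m[φ3→X8] = [15, 12, 15]
r5 m[φ4→X9] = [4, 4, 7]
r5 m[φ4→X8] = [3, 3, 0]
r5 m[φ5→X0] = [9, 0, 1]
r5 m[φ6→X5] = [7, 6, 0]
r5 m[φ7→X14] = [9, 8, 7]
r5 m[X6→φ0] = [3, 3, 1]
r5 m[X6→φ3] = [14, 12, 15]
r5 m[X14→φ0] = [18, 14, 12]
r5 m[X14→φ1] = [21, 11, 16]
r5 m[X14→φ2] = [16, 13, 11]
r5 m[X14→φ7] = [14, 7, 9]
r5 m[X0→φ1] = [9, 0, 1]
r5 m[X0→φ5] = [13, 12, 18]
r5 m[X9→φ4] = [0, 0, 0]
r5 m[X5→φ2] = [7, 6, 0]
r5 m[X5→φ6] = [16, 12, 13]
r5 m[X8→φ3] = [3, 3, 0]
r5 m[X8→φ4] = [4, 1, 4]
r6 m[φ0→X6] = [18, 15, 18]
r6 m[φ0→X14] = [5, 4, 7]
r6 m[φ1→X14] = [2, 4, 0]
r6 m[φ1→X0] = [13, 15, 18]
r6 m[φ2→X14] = [7, 2, 5]
r6 m[φ2→X5] = [16, 12, 15]
r6 m[φ3→X6] = [3, 3, 1]
r6 m[φ3→X8] = [15, 12, 15]
r6 m[φ4→X9] = [4, 4, 7]
r6 m[φ4→X8] = [3, 3, 0]
r6 m[φ5→X0] = [9, 0, 1]
r6 m[φ6→X5] = [7, 6, 0]
r6 m[φ7→X14] = [9, 8, 7]
r6 m[X6→φ0] = [3, 3, 1]
r6 m[X6→φ3] = [18, 15, 18]
r6 m[X14→φ0] = [18, 14, 12]
r6 m[X14→φ1] = [21, 14, 19]
r6 m[X14→φ2] = [16, 16, 14]
r6 m[X14→φ7] = [14, 10, 12]
r6 m[X0→φ1] = [9, 0, 1]
r6 m[X0→φ5] = [13, 15, 18]
r6 m[X9→φ4] = [0, 0, 0]
r6 m[X5→φ2] = [7, 6, 0]
r6 m[X5→φ6] = [16, 12, 15]
r6 m[X8→φ3] = [3, 3, 0]
r6 m[X8→φ4] = [15, 12, 15]
r7 m[φ0→X6] = [18, 15, 18]
r7 m[φ0→X14] = [5, 4, 7]
r7 m[φ1→X14] = [2, 4, 0]
r7 m[φ1→X0] = [16, 18, 21]
r7 m[φ2→X14] = [7, 2, 5]
r7 m[φ2→X5] = [19, 15, 18]
r7 m[φ3→X6] = [3, 3, 1]
r7 m[φ3→X8] = [18, 15, 18]
r7 m[φ4→X9] = [15, 15, 18]
r7 m[φ4→X8] = [3, 3, 0]
r7 m[φ5→X0] = [9, 0, 1]
r7 m[φ6→X5] = [7, 6, 0]
r7 m[φ7→X14] = [9, 8, 7]
r7 m[X6→φ0] = [3, 3, 1]
r7 m[X6→φ3] = [18, 15, 18]
r7 m[X14→φ0] = [18, 14, 12]
r7 m[X14→φ1] = [21, 14, 19]
r7 m[X14→φ2] = [16, 16, 14]
r7 m[X14→φ7] = [14, 10, 12]
r7 m[X0→φ1] = [9, 0, 1]
r7 m[X0→φ5] = [13, 15, 18]
r7 m[X9→φ4] = [0, 0, 0]
r7 m[X5→φ2] = [7, 6, 0]
r7 m[X5→φ6] = [16, 12, 15]
r7 m[X8→φ3] = [3, 3, 0]
r7 m[X8→φ4] = [15, 12, 15]
r8 m[φ0→X6] = [18, 15, 18]
r8 m[φ0→X14] = [5, 4, 7]
r8 m[φ1→X14] = [2, 4, 0]
r8 m[φ1→X0] = [16, 18, 21]
r8 m[φ2→X14] = [7, 2, 5]
r8 m[φ2→X5] = [19, 15, 18]
r8 m[φ3→X6] = [3, 3, 1]
r8 m[φ3→X8] = [18, 15, 18]
r8 m[φ4→X9] = [15, 15, 18]
r8 m[φ4→X8] = [3, 3, 0]
r8 m[φ5→X0] = [9, 0, 1]
r8 m[φ6→X5] = [7, 6, 0]
r8 m[φ7→X14] = [9, 8, 7]
r8 m[X6→φ0] = [3, 3, 1]
r8 m[X6→φ3] = [18, 15, 18]
r8 m[X14→φ0] = [18, 14, 12]
r8 m[X14→φ1] = [21, 14, 19]
r8 m[X14→φ2] = [16, 16, 14]
r8 m[X14→φ7] = [14, 10, 12]
r8 m[X0→φ1] = [9, 0, 1]
r8 m[X0→φ5] = [16, 18, 21]
r8 m[X9→φ4] = [0, 0, 0]
r8 m[X5→φ2] = [7, 6, 0]
r8 m[X5→φ6] = [19, 15, 18]
r8 m[X8→φ3] = [3, 3, 0]
r8 m[X8→φ4] = [18, 15, 18]
r9 m[φ0→X6] = [18, 15, 18]
r9 m[φ0→X14] = [5, 4, 7]
r9 m[φ1→X14] = [2, 4, 0]
r9 m[φ1→X0] = [16, 18, 21]
r9 m[φ2→X14] = [7, 2, 5]
r9 m[φ2→X5] = [19, 15, 18]
r9 m[φ3→X6] = [3, 3, 1]
r9 m[φ3→X8] = [18, 15, 18]
r9 m[φ4→X9] = [18, 18, 21]
r9 m[φ4→X8] = [3, 3, 0]
r9 m[φ5→X0] = [9, 0, 1]
r9 m[φ6→X5] = [7, 6, 0]
r9 m[φ7→X14] = [9, 8, 7]
r9 m[X6→φ0] = [3, 3, 1]
r9 m[X6→φ3] = [18, 15, 18]
r9 m[X14→φ0] = [18, 14, 12]
r9 m[X14→φ1] = [21, 14, 19]
r9 m[X14→φ2] = [16, 16, 14]
r9 m[X14→φ7] = [14, 10, 12]
r9 m[X0→φ1] = [9, 0, 1]
r9 m[X0→φ5] = [16, 18, 21]
r9 m[X9→φ4] = [0, 0, 0]
r9 m[X5→φ2] = [7, 6, 0]
r9 m[X5→φ6] = [19, 15, 18]
r9 m[X8→φ3] = [3, 3, 0]
r9 m[X8→φ4] = [18, 15, 18]
r10 m[φ0→X6] = [18, 15, 18]
r10 m[φ0→X14] = [5, 4, 7]
r10 m[φ1→X14] = [2, 4, 0]
r10 m[φ1→X0] = [16, 18, 21]
r10 m[φ2→X14] = [7, 2, 5]
r10 m[φ2→X5] = [19, 15, 18]
r10 m[φ3→X6] = [3, 3, 1]
r10 m[φ3→X8] = [18, 15, 18]
r10 m[φ4→X9] = [18, 18, 21]
r10 m[φ4→X8] = [3, 3, 0]
r10 m[φ5→X0] = [9, 0, 1]
r10 m[φ6→X5] = [7, 6, 0]
r10 m[φ7→X14] = [9, 8, 7]
r10 m[X6→φ0] = [3, 3, 1]
r10 m[X6→φ3] = [18, 15, 18]
r10 m[X14→φ0] = [18, 14, 12]
r10 m[X14→φ1] = [21, 14, 19]
r10 m[X14→φ2] = [16, 16, 14]
r10 m[X14→φ7] = [14, 10, 12]
r10 m[X0→φ1] = [9, 0, 1]
r10 m[X0→φ5] = [16, 18, 21]
r10 m[X9→φ4] = [0, 0, 0]
r10 m[X5→φ2] = [7, 6, 0]
r10 m[X5→φ6] = [19, 15, 18]
r10 m[X8→φ3] = [3, 3, 0]
r10 m[X8→φ4] = [18, 15, 18]
fixed point reached at round 10
traceback from X6: (X6=1, X14=1, X0=1, X9=0, X5=2, X8=1), score=18

assignment: (X6=1, X14=1, X0=1, X9=0, X5=2, X8=1); score = 18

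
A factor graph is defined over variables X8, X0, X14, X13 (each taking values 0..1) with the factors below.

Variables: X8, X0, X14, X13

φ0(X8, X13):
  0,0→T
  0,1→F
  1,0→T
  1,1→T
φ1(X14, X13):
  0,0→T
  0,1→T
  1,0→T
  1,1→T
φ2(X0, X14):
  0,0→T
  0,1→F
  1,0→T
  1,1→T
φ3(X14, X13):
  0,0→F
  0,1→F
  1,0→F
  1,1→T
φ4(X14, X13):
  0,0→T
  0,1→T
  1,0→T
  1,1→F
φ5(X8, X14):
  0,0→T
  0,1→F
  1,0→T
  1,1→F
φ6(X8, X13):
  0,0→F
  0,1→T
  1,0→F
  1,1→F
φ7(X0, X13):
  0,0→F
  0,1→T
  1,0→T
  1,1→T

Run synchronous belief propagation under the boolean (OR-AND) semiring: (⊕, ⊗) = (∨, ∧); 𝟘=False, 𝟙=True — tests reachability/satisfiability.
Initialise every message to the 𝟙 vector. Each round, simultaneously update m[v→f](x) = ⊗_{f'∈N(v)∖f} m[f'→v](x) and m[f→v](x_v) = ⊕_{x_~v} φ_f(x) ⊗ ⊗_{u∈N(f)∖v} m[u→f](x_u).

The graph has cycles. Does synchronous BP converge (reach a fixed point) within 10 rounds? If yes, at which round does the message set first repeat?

init: all messages = 𝟙 over 2 values
r1 m[φ0→X8] = [T, T]
r1 m[φ0→X13] = [T, T]
r1 m[φ1→X14] = [T, T]
r1 m[φ1→X13] = [T, T]
r1 m[φ2→X0] = [T, T]
r1 m[φ2→X14] = [T, T]
r1 m[φ3→X14] = [F, T]
r1 m[φ3→X13] = [F, T]
r1 m[φ4→X14] = [T, T]
r1 m[φ4→X13] = [T, T]
r1 m[φ5→X8] = [T, T]
r1 m[φ5→X14] = [T, F]
r1 m[φ6→X8] = [T, F]
r1 m[φ6→X13] = [F, T]
r1 m[φ7→X0] = [T, T]
r1 m[φ7→X13] = [T, T]
r1 m[X8→φ0] = [T, T]
r1 m[X8→φ5] = [T, T]
r1 m[X8→φ6] = [T, T]
r1 m[X0→φ2] = [T, T]
r1 m[X0→φ7] = [T, T]
r1 m[X14→φ1] = [T, T]
r1 m[X14→φ2] = [T, T]
r1 m[X14→φ3] = [T, T]
r1 m[X14→φ4] = [T, T]
r1 m[X14→φ5] = [T, T]
r1 m[X13→φ0] = [T, T]
r1 m[X13→φ1] = [T, T]
r1 m[X13→φ3] = [T, T]
r1 m[X13→φ4] = [T, T]
r1 m[X13→φ6] = [T, T]
r1 m[X13→φ7] = [T, T]
r2 m[φ0→X8] = [T, T]
r2 m[φ0→X13] = [T, T]
r2 m[φ1→X14] = [T, T]
r2 m[φ1→X13] = [T, T]
r2 m[φ2→X0] = [T, T]
r2 m[φ2→X14] = [T, T]
r2 m[φ3→X14] = [F, T]
r2 m[φ3→X13] = [F, T]
r2 m[φ4→X14] = [T, T]
r2 m[φ4→X13] = [T, T]
r2 m[φ5→X8] = [T, T]
r2 m[φ5→X14] = [T, F]
r2 m[φ6→X8] = [T, F]
r2 m[φ6→X13] = [F, T]
r2 m[φ7→X0] = [T, T]
r2 m[φ7→X13] = [T, T]
r2 m[X8→φ0] = [T, F]
r2 m[X8→φ5] = [T, F]
r2 m[X8→φ6] = [T, T]
r2 m[X0→φ2] = [T, T]
r2 m[X0→φ7] = [T, T]
r2 m[X14→φ1] = [F, F]
r2 m[X14→φ2] = [F, F]
r2 m[X14→φ3] = [T, F]
r2 m[X14→φ4] = [F, F]
r2 m[X14→φ5] = [F, T]
r2 m[X13→φ0] = [F, T]
r2 m[X13→φ1] = [F, T]
r2 m[X13→φ3] = [F, T]
r2 m[X13→φ4] = [F, T]
r2 m[X13→φ6] = [F, T]
r2 m[X13→φ7] = [F, T]
r3 m[φ0→X8] = [F, T]
r3 m[φ0→X13] = [T, F]
r3 m[φ1→X14] = [T, T]
r3 m[φ1→X13] = [F, F]
r3 m[φ2→X0] = [F, F]
r3 m[φ2→X14] = [T, T]
r3 m[φ3→X14] = [F, T]
r3 m[φ3→X13] = [F, F]
r3 m[φ4→X14] = [T, F]
r3 m[φ4→X13] = [F, F]
r3 m[φ5→X8] = [F, F]
r3 m[φ5→X14] = [T, F]
r3 m[φ6→X8] = [T, F]
r3 m[φ6→X13] = [F, T]
r3 m[φ7→X0] = [T, T]
r3 m[φ7→X13] = [T, T]
r3 m[X8→φ0] = [T, F]
r3 m[X8→φ5] = [T, F]
r3 m[X8→φ6] = [T, T]
r3 m[X0→φ2] = [T, T]
r3 m[X0→φ7] = [T, T]
r3 m[X14→φ1] = [F, F]
r3 m[X14→φ2] = [F, F]
r3 m[X14→φ3] = [T, F]
r3 m[X14→φ4] = [F, F]
r3 m[X14→φ5] = [F, T]
r3 m[X13→φ0] = [F, T]
r3 m[X13→φ1] = [F, T]
r3 m[X13→φ3] = [F, T]
r3 m[X13→φ4] = [F, T]
r3 m[X13→φ6] = [F, T]
r3 m[X13→φ7] = [F, T]
r4 m[φ0→X8] = [F, T]
r4 m[φ0→X13] = [T, F]
r4 m[φ1→X14] = [T, T]
r4 m[φ1→X13] = [F, F]
r4 m[φ2→X0] = [F, F]
r4 m[φ2→X14] = [T, T]
r4 m[φ3→X14] = [F, T]
r4 m[φ3→X13] = [F, F]
r4 m[φ4→X14] = [T, F]
r4 m[φ4→X13] = [F, F]
r4 m[φ5→X8] = [F, F]
r4 m[φ5→X14] = [T, F]
r4 m[φ6→X8] = [T, F]
r4 m[φ6→X13] = [F, T]
r4 m[φ7→X0] = [T, T]
r4 m[φ7→X13] = [T, T]
r4 m[X8→φ0] = [F, F]
r4 m[X8→φ5] = [F, F]
r4 m[X8→φ6] = [F, F]
r4 m[X0→φ2] = [T, T]
r4 m[X0→φ7] = [F, F]
r4 m[X14→φ1] = [F, F]
r4 m[X14→φ2] = [F, F]
r4 m[X14→φ3] = [T, F]
r4 m[X14→φ4] = [F, F]
r4 m[X14→φ5] = [F, F]
r4 m[X13→φ0] = [F, F]
r4 m[X13→φ1] = [F, F]
r4 m[X13→φ3] = [F, F]
r4 m[X13→φ4] = [F, F]
r4 m[X13→φ6] = [F, F]
r4 m[X13→φ7] = [F, F]
r5 m[φ0→X8] = [F, F]
r5 m[φ0→X13] = [F, F]
r5 m[φ1→X14] = [F, F]
r5 m[φ1→X13] = [F, F]
r5 m[φ2→X0] = [F, F]
r5 m[φ2→X14] = [T, T]
r5 m[φ3→X14] = [F, F]
r5 m[φ3→X13] = [F, F]
r5 m[φ4→X14] = [F, F]
r5 m[φ4→X13] = [F, F]
r5 m[φ5→X8] = [F, F]
r5 m[φ5→X14] = [F, F]
r5 m[φ6→X8] = [F, F]
r5 m[φ6→X13] = [F, F]
r5 m[φ7→X0] = [F, F]
r5 m[φ7→X13] = [F, F]
r5 m[X8→φ0] = [F, F]
r5 m[X8→φ5] = [F, F]
r5 m[X8→φ6] = [F, F]
r5 m[X0→φ2] = [T, T]
r5 m[X0→φ7] = [F, F]
r5 m[X14→φ1] = [F, F]
r5 m[X14→φ2] = [F, F]
r5 m[X14→φ3] = [T, F]
r5 m[X14→φ4] = [F, F]
r5 m[X14→φ5] = [F, F]
r5 m[X13→φ0] = [F, F]
r5 m[X13→φ1] = [F, F]
r5 m[X13→φ3] = [F, F]
r5 m[X13→φ4] = [F, F]
r5 m[X13→φ6] = [F, F]
r5 m[X13→φ7] = [F, F]
r6 m[φ0→X8] = [F, F]
r6 m[φ0→X13] = [F, F]
r6 m[φ1→X14] = [F, F]
r6 m[φ1→X13] = [F, F]
r6 m[φ2→X0] = [F, F]
r6 m[φ2→X14] = [T, T]
r6 m[φ3→X14] = [F, F]
r6 m[φ3→X13] = [F, F]
r6 m[φ4→X14] = [F, F]
r6 m[φ4→X13] = [F, F]
r6 m[φ5→X8] = [F, F]
r6 m[φ5→X14] = [F, F]
r6 m[φ6→X8] = [F, F]
r6 m[φ6→X13] = [F, F]
r6 m[φ7→X0] = [F, F]
r6 m[φ7→X13] = [F, F]
r6 m[X8→φ0] = [F, F]
r6 m[X8→φ5] = [F, F]
r6 m[X8→φ6] = [F, F]
r6 m[X0→φ2] = [F, F]
r6 m[X0→φ7] = [F, F]
r6 m[X14→φ1] = [F, F]
r6 m[X14→φ2] = [F, F]
r6 m[X14→φ3] = [F, F]
r6 m[X14→φ4] = [F, F]
r6 m[X14→φ5] = [F, F]
r6 m[X13→φ0] = [F, F]
r6 m[X13→φ1] = [F, F]
r6 m[X13→φ3] = [F, F]
r6 m[X13→φ4] = [F, F]
r6 m[X13→φ6] = [F, F]
r6 m[X13→φ7] = [F, F]
r7 m[φ0→X8] = [F, F]
r7 m[φ0→X13] = [F, F]
r7 m[φ1→X14] = [F, F]
r7 m[φ1→X13] = [F, F]
r7 m[φ2→X0] = [F, F]
r7 m[φ2→X14] = [F, F]
r7 m[φ3→X14] = [F, F]
r7 m[φ3→X13] = [F, F]
r7 m[φ4→X14] = [F, F]
r7 m[φ4→X13] = [F, F]
r7 m[φ5→X8] = [F, F]
r7 m[φ5→X14] = [F, F]
r7 m[φ6→X8] = [F, F]
r7 m[φ6→X13] = [F, F]
r7 m[φ7→X0] = [F, F]
r7 m[φ7→X13] = [F, F]
r7 m[X8→φ0] = [F, F]
r7 m[X8→φ5] = [F, F]
r7 m[X8→φ6] = [F, F]
r7 m[X0→φ2] = [F, F]
r7 m[X0→φ7] = [F, F]
r7 m[X14→φ1] = [F, F]
r7 m[X14→φ2] = [F, F]
r7 m[X14→φ3] = [F, F]
r7 m[X14→φ4] = [F, F]
r7 m[X14→φ5] = [F, F]
r7 m[X13→φ0] = [F, F]
r7 m[X13→φ1] = [F, F]
r7 m[X13→φ3] = [F, F]
r7 m[X13→φ4] = [F, F]
r7 m[X13→φ6] = [F, F]
r7 m[X13→φ7] = [F, F]
r8 m[φ0→X8] = [F, F]
r8 m[φ0→X13] = [F, F]
r8 m[φ1→X14] = [F, F]
r8 m[φ1→X13] = [F, F]
r8 m[φ2→X0] = [F, F]
r8 m[φ2→X14] = [F, F]
r8 m[φ3→X14] = [F, F]
r8 m[φ3→X13] = [F, F]
r8 m[φ4→X14] = [F, F]
r8 m[φ4→X13] = [F, F]
r8 m[φ5→X8] = [F, F]
r8 m[φ5→X14] = [F, F]
r8 m[φ6→X8] = [F, F]
r8 m[φ6→X13] = [F, F]
r8 m[φ7→X0] = [F, F]
r8 m[φ7→X13] = [F, F]
r8 m[X8→φ0] = [F, F]
r8 m[X8→φ5] = [F, F]
r8 m[X8→φ6] = [F, F]
r8 m[X0→φ2] = [F, F]
r8 m[X0→φ7] = [F, F]
r8 m[X14→φ1] = [F, F]
r8 m[X14→φ2] = [F, F]
r8 m[X14→φ3] = [F, F]
r8 m[X14→φ4] = [F, F]
r8 m[X14→φ5] = [F, F]
r8 m[X13→φ0] = [F, F]
r8 m[X13→φ1] = [F, F]
r8 m[X13→φ3] = [F, F]
r8 m[X13→φ4] = [F, F]
r8 m[X13→φ6] = [F, F]
r8 m[X13→φ7] = [F, F]
fixed point reached at round 8
messages reach a fixed point at round 8

CONVERGED at round 8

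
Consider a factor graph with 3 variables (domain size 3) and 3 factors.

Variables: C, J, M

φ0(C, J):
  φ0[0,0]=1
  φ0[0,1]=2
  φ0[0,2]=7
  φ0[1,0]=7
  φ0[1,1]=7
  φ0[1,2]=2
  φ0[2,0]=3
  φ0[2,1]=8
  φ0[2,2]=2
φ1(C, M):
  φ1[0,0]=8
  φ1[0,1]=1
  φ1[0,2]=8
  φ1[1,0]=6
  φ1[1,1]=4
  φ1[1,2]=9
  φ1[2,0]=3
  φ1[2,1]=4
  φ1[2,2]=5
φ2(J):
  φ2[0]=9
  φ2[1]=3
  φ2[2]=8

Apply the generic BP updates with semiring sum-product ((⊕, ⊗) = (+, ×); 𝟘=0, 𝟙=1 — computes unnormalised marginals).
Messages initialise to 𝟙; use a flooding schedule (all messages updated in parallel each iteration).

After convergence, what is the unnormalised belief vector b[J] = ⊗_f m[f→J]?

init: all messages = 𝟙 over 3 values
r1 m[φ0→C] = [10, 16, 13]
r1 m[φ0→J] = [11, 17, 11]
r1 m[φ1→C] = [17, 19, 12]
r1 m[φ1→M] = [17, 9, 22]
r1 m[φ2→J] = [9, 3, 8]
r1 m[C→φ0] = [1, 1, 1]
r1 m[C→φ1] = [1, 1, 1]
r1 m[J→φ0] = [1, 1, 1]
r1 m[J→φ2] = [1, 1, 1]
r1 m[M→φ1] = [1, 1, 1]
r2 m[φ0→C] = [10, 16, 13]
r2 m[φ0→J] = [11, 17, 11]
r2 m[φ1→C] = [17, 19, 12]
r2 m[φ1→M] = [17, 9, 22]
r2 m[φ2→J] = [9, 3, 8]
r2 m[C→φ0] = [17, 19, 12]
r2 m[C→φ1] = [10, 16, 13]
r2 m[J→φ0] = [9, 3, 8]
r2 m[J→φ2] = [11, 17, 11]
r2 m[M→φ1] = [1, 1, 1]
r3 m[φ0→C] = [71, 100, 67]
r3 m[φ0→J] = [186, 263, 181]
r3 m[φ1→C] = [17, 19, 12]
r3 m[φ1→M] = [215, 126, 289]
r3 m[φ2→J] = [9, 3, 8]
r3 m[C→φ0] = [17, 19, 12]
r3 m[C→φ1] = [10, 16, 13]
r3 m[J→φ0] = [9, 3, 8]
r3 m[J→φ2] = [11, 17, 11]
r3 m[M→φ1] = [1, 1, 1]
r4 m[φ0→C] = [71, 100, 67]
r4 m[φ0→J] = [186, 263, 181]
r4 m[φ1→C] = [17, 19, 12]
r4 m[φ1→M] = [215, 126, 289]
r4 m[φ2→J] = [9, 3, 8]
r4 m[C→φ0] = [17, 19, 12]
r4 m[C→φ1] = [71, 100, 67]
r4 m[J→φ0] = [9, 3, 8]
r4 m[J→φ2] = [186, 263, 181]
r4 m[M→φ1] = [1, 1, 1]
r5 m[φ0→C] = [71, 100, 67]
r5 m[φ0→J] = [186, 263, 181]
r5 m[φ1→C] = [17, 19, 12]
r5 m[φ1→M] = [1369, 739, 1803]
r5 m[φ2→J] = [9, 3, 8]
r5 m[C→φ0] = [17, 19, 12]
r5 m[C→φ1] = [71, 100, 67]
r5 m[J→φ0] = [9, 3, 8]
r5 m[J→φ2] = [186, 263, 181]
r5 m[M→φ1] = [1, 1, 1]
r6 m[φ0→C] = [71, 100, 67]
r6 m[φ0→J] = [186, 263, 181]
r6 m[φ1→C] = [17, 19, 12]
r6 m[φ1→M] = [1369, 739, 1803]
r6 m[φ2→J] = [9, 3, 8]
r6 m[C→φ0] = [17, 19, 12]
r6 m[C→φ1] = [71, 100, 67]
r6 m[J→φ0] = [9, 3, 8]
r6 m[J→φ2] = [186, 263, 181]
r6 m[M→φ1] = [1, 1, 1]
fixed point reached at round 6
b[J] = ⊗ incoming = [1674, 789, 1448]

b[J] = [1674, 789, 1448]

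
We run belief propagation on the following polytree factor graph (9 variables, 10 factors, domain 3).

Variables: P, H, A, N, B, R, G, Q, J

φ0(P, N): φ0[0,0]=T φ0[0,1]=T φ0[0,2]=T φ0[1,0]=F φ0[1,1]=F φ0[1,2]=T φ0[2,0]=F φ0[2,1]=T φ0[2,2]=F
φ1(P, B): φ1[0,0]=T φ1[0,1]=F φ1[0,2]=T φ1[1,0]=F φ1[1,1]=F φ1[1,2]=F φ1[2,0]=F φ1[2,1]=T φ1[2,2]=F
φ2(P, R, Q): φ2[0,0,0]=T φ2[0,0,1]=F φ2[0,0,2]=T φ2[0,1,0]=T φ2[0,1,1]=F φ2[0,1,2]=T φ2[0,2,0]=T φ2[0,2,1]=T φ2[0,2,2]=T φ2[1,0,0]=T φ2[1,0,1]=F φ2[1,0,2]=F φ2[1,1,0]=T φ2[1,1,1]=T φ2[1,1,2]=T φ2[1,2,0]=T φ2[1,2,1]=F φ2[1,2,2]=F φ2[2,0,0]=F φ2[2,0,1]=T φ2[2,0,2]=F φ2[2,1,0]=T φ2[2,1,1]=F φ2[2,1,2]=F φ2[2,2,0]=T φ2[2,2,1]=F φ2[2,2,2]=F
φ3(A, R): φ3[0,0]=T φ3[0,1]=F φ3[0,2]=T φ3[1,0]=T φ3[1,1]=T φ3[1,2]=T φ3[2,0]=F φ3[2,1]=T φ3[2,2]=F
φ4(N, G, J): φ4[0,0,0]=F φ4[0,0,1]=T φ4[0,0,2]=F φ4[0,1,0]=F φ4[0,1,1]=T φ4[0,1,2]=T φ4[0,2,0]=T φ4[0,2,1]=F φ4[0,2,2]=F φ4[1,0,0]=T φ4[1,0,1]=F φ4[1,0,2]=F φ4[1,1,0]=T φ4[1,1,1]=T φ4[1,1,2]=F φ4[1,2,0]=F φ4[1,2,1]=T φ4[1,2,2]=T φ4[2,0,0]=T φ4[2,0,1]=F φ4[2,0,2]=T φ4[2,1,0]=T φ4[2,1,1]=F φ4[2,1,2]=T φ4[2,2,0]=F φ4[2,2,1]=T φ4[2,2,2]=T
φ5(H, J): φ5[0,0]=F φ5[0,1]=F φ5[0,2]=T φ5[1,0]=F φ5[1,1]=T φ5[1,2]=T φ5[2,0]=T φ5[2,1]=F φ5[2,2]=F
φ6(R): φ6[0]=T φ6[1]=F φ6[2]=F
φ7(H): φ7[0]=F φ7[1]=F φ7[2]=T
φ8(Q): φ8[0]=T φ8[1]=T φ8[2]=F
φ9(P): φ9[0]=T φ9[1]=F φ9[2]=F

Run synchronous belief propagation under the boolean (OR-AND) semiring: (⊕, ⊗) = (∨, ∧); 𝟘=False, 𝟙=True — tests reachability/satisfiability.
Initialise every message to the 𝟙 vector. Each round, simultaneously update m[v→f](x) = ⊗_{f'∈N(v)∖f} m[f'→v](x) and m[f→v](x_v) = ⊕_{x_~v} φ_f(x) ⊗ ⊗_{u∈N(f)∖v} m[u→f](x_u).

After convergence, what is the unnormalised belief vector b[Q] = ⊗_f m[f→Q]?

init: all messages = 𝟙 over 3 values
r1 m[φ0→P] = [T, T, T]
r1 m[φ0→N] = [T, T, T]
r1 m[φ1→P] = [T, F, T]
r1 m[φ1→B] = [T, T, T]
r1 m[φ2→P] = [T, T, T]
r1 m[φ2→R] = [T, T, T]
r1 m[φ2→Q] = [T, T, T]
r1 m[φ3→A] = [T, T, T]
r1 m[φ3→R] = [T, T, T]
r1 m[φ4→N] = [T, T, T]
r1 m[φ4→G] = [T, T, T]
r1 m[φ4→J] = [T, T, T]
r1 m[φ5→H] = [T, T, T]
r1 m[φ5→J] = [T, T, T]
r1 m[φ6→R] = [T, F, F]
r1 m[φ7→H] = [F, F, T]
r1 m[φ8→Q] = [T, T, F]
r1 m[φ9→P] = [T, F, F]
r1 m[P→φ0] = [T, T, T]
r1 m[P→φ1] = [T, T, T]
r1 m[P→φ2] = [T, T, T]
r1 m[P→φ9] = [T, T, T]
r1 m[H→φ5] = [T, T, T]
r1 m[H→φ7] = [T, T, T]
r1 m[A→φ3] = [T, T, T]
r1 m[N→φ0] = [T, T, T]
r1 m[N→φ4] = [T, T, T]
r1 m[B→φ1] = [T, T, T]
r1 m[R→φ2] = [T, T, T]
r1 m[R→φ3] = [T, T, T]
r1 m[R→φ6] = [T, T, T]
r1 m[G→φ4] = [T, T, T]
r1 m[Q→φ2] = [T, T, T]
r1 m[Q→φ8] = [T, T, T]
r1 m[J→φ4] = [T, T, T]
r1 m[J→φ5] = [T, T, T]
r2 m[φ0→P] = [T, T, T]
r2 m[φ0→N] = [T, T, T]
r2 m[φ1→P] = [T, F, T]
r2 m[φ1→B] = [T, T, T]
r2 m[φ2→P] = [T, T, T]
r2 m[φ2→R] = [T, T, T]
r2 m[φ2→Q] = [T, T, T]
r2 m[φ3→A] = [T, T, T]
r2 m[φ3→R] = [T, T, T]
r2 m[φ4→N] = [T, T, T]
r2 m[φ4→G] = [T, T, T]
r2 m[φ4→J] = [T, T, T]
r2 m[φ5→H] = [T, T, T]
r2 m[φ5→J] = [T, T, T]
r2 m[φ6→R] = [T, F, F]
r2 m[φ7→H] = [F, F, T]
r2 m[φ8→Q] = [T, T, F]
r2 m[φ9→P] = [T, F, F]
r2 m[P→φ0] = [T, F, F]
r2 m[P→φ1] = [T, F, F]
r2 m[P→φ2] = [T, F, F]
r2 m[P→φ9] = [T, F, T]
r2 m[H→φ5] = [F, F, T]
r2 m[H→φ7] = [T, T, T]
r2 m[A→φ3] = [T, T, T]
r2 m[N→φ0] = [T, T, T]
r2 m[N→φ4] = [T, T, T]
r2 m[B→φ1] = [T, T, T]
r2 m[R→φ2] = [T, F, F]
r2 m[R→φ3] = [T, F, F]
r2 m[R→φ6] = [T, T, T]
r2 m[G→φ4] = [T, T, T]
r2 m[Q→φ2] = [T, T, F]
r2 m[Q→φ8] = [T, T, T]
r2 m[J→φ4] = [T, T, T]
r2 m[J→φ5] = [T, T, T]
r3 m[φ0→P] = [T, T, T]
r3 m[φ0→N] = [T, T, T]
r3 m[φ1→P] = [T, F, T]
r3 m[φ1→B] = [T, F, T]
r3 m[φ2→P] = [T, T, T]
r3 m[φ2→R] = [T, T, T]
r3 m[φ2→Q] = [T, F, T]
r3 m[φ3→A] = [T, T, F]
r3 m[φ3→R] = [T, T, T]
r3 m[φ4→N] = [T, T, T]
r3 m[φ4→G] = [T, T, T]
r3 m[φ4→J] = [T, T, T]
r3 m[φ5→H] = [T, T, T]
r3 m[φ5→J] = [T, F, F]
r3 m[φ6→R] = [T, F, F]
r3 m[φ7→H] = [F, F, T]
r3 m[φ8→Q] = [T, T, F]
r3 m[φ9→P] = [T, F, F]
r3 m[P→φ0] = [T, F, F]
r3 m[P→φ1] = [T, F, F]
r3 m[P→φ2] = [T, F, F]
r3 m[P→φ9] = [T, F, T]
r3 m[H→φ5] = [F, F, T]
r3 m[H→φ7] = [T, T, T]
r3 m[A→φ3] = [T, T, T]
r3 m[N→φ0] = [T, T, T]
r3 m[N→φ4] = [T, T, T]
r3 m[B→φ1] = [T, T, T]
r3 m[R→φ2] = [T, F, F]
r3 m[R→φ3] = [T, F, F]
r3 m[R→φ6] = [T, T, T]
r3 m[G→φ4] = [T, T, T]
r3 m[Q→φ2] = [T, T, F]
r3 m[Q→φ8] = [T, T, T]
r3 m[J→φ4] = [T, T, T]
r3 m[J→φ5] = [T, T, T]
r4 m[φ0→P] = [T, T, T]
r4 m[φ0→N] = [T, T, T]
r4 m[φ1→P] = [T, F, T]
r4 m[φ1→B] = [T, F, T]
r4 m[φ2→P] = [T, T, T]
r4 m[φ2→R] = [T, T, T]
r4 m[φ2→Q] = [T, F, T]
r4 m[φ3→A] = [T, T, F]
r4 m[φ3→R] = [T, T, T]
r4 m[φ4→N] = [T, T, T]
r4 m[φ4→G] = [T, T, T]
r4 m[φ4→J] = [T, T, T]
r4 m[φ5→H] = [T, T, T]
r4 m[φ5→J] = [T, F, F]
r4 m[φ6→R] = [T, F, F]
r4 m[φ7→H] = [F, F, T]
r4 m[φ8→Q] = [T, T, F]
r4 m[φ9→P] = [T, F, F]
r4 m[P→φ0] = [T, F, F]
r4 m[P→φ1] = [T, F, F]
r4 m[P→φ2] = [T, F, F]
r4 m[P→φ9] = [T, F, T]
r4 m[H→φ5] = [F, F, T]
r4 m[H→φ7] = [T, T, T]
r4 m[A→φ3] = [T, T, T]
r4 m[N→φ0] = [T, T, T]
r4 m[N→φ4] = [T, T, T]
r4 m[B→φ1] = [T, T, T]
r4 m[R→φ2] = [T, F, F]
r4 m[R→φ3] = [T, F, F]
r4 m[R→φ6] = [T, T, T]
r4 m[G→φ4] = [T, T, T]
r4 m[Q→φ2] = [T, T, F]
r4 m[Q→φ8] = [T, F, T]
r4 m[J→φ4] = [T, F, F]
r4 m[J→φ5] = [T, T, T]
r5 m[φ0→P] = [T, T, T]
r5 m[φ0→N] = [T, T, T]
r5 m[φ1→P] = [T, F, T]
r5 m[φ1→B] = [T, F, T]
r5 m[φ2→P] = [T, T, T]
r5 m[φ2→R] = [T, T, T]
r5 m[φ2→Q] = [T, F, T]
r5 m[φ3→A] = [T, T, F]
r5 m[φ3→R] = [T, T, T]
r5 m[φ4→N] = [T, T, T]
r5 m[φ4→G] = [T, T, T]
r5 m[φ4→J] = [T, T, T]
r5 m[φ5→H] = [T, T, T]
r5 m[φ5→J] = [T, F, F]
r5 m[φ6→R] = [T, F, F]
r5 m[φ7→H] = [F, F, T]
r5 m[φ8→Q] = [T, T, F]
r5 m[φ9→P] = [T, F, F]
r5 m[P→φ0] = [T, F, F]
r5 m[P→φ1] = [T, F, F]
r5 m[P→φ2] = [T, F, F]
r5 m[P→φ9] = [T, F, T]
r5 m[H→φ5] = [F, F, T]
r5 m[H→φ7] = [T, T, T]
r5 m[A→φ3] = [T, T, T]
r5 m[N→φ0] = [T, T, T]
r5 m[N→φ4] = [T, T, T]
r5 m[B→φ1] = [T, T, T]
r5 m[R→φ2] = [T, F, F]
r5 m[R→φ3] = [T, F, F]
r5 m[R→φ6] = [T, T, T]
r5 m[G→φ4] = [T, T, T]
r5 m[Q→φ2] = [T, T, F]
r5 m[Q→φ8] = [T, F, T]
r5 m[J→φ4] = [T, F, F]
r5 m[J→φ5] = [T, T, T]
fixed point reached at round 5
b[Q] = ⊗ incoming = [T, F, F]

b[Q] = [T, F, F]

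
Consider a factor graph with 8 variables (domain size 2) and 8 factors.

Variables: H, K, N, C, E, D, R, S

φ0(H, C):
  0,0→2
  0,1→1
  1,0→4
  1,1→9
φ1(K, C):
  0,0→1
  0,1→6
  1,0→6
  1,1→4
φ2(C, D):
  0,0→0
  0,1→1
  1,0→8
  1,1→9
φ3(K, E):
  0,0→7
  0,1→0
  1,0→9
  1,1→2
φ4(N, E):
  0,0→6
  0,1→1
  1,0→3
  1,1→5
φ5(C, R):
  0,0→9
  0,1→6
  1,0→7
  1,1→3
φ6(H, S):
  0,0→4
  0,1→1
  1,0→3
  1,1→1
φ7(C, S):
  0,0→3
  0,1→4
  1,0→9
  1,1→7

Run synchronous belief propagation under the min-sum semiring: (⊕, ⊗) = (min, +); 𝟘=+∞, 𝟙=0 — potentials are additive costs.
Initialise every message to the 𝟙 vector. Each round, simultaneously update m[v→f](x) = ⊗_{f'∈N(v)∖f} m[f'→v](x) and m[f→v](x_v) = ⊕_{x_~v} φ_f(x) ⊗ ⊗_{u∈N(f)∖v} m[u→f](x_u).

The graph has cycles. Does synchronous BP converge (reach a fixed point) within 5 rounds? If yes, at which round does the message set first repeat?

NOT CONVERGED within 5 rounds

init: all messages = 𝟙 over 2 values
r1 m[φ0→H] = [1, 4]
r1 m[φ0→C] = [2, 1]
r1 m[φ1→K] = [1, 4]
r1 m[φ1→C] = [1, 4]
r1 m[φ2→C] = [0, 8]
r1 m[φ2→D] = [0, 1]
r1 m[φ3→K] = [0, 2]
r1 m[φ3→E] = [7, 0]
r1 m[φ4→N] = [1, 3]
r1 m[φ4→E] = [3, 1]
r1 m[φ5→C] = [6, 3]
r1 m[φ5→R] = [7, 3]
r1 m[φ6→H] = [1, 1]
r1 m[φ6→S] = [3, 1]
r1 m[φ7→C] = [3, 7]
r1 m[φ7→S] = [3, 4]
r1 m[H→φ0] = [0, 0]
r1 m[H→φ6] = [0, 0]
r1 m[K→φ1] = [0, 0]
r1 m[K→φ3] = [0, 0]
r1 m[N→φ4] = [0, 0]
r1 m[C→φ0] = [0, 0]
r1 m[C→φ1] = [0, 0]
r1 m[C→φ2] = [0, 0]
r1 m[C→φ5] = [0, 0]
r1 m[C→φ7] = [0, 0]
r1 m[E→φ3] = [0, 0]
r1 m[E→φ4] = [0, 0]
r1 m[D→φ2] = [0, 0]
r1 m[R→φ5] = [0, 0]
r1 m[S→φ6] = [0, 0]
r1 m[S→φ7] = [0, 0]
r2 m[φ0→H] = [1, 4]
r2 m[φ0→C] = [2, 1]
r2 m[φ1→K] = [1, 4]
r2 m[φ1→C] = [1, 4]
r2 m[φ2→C] = [0, 8]
r2 m[φ2→D] = [0, 1]
r2 m[φ3→K] = [0, 2]
r2 m[φ3→E] = [7, 0]
r2 m[φ4→N] = [1, 3]
r2 m[φ4→E] = [3, 1]
r2 m[φ5→C] = [6, 3]
r2 m[φ5→R] = [7, 3]
r2 m[φ6→H] = [1, 1]
r2 m[φ6→S] = [3, 1]
r2 m[φ7→C] = [3, 7]
r2 m[φ7→S] = [3, 4]
r2 m[H→φ0] = [1, 1]
r2 m[H→φ6] = [1, 4]
r2 m[K→φ1] = [0, 2]
r2 m[K→φ3] = [1, 4]
r2 m[N→φ4] = [0, 0]
r2 m[C→φ0] = [10, 22]
r2 m[C→φ1] = [11, 19]
r2 m[C→φ2] = [12, 15]
r2 m[C→φ5] = [6, 20]
r2 m[C→φ7] = [9, 16]
r2 m[E→φ3] = [3, 1]
r2 m[E→φ4] = [7, 0]
r2 m[D→φ2] = [0, 0]
r2 m[R→φ5] = [0, 0]
r2 m[S→φ6] = [3, 4]
r2 m[S→φ7] = [3, 1]
r3 m[φ0→H] = [12, 14]
r3 m[φ0→C] = [3, 2]
r3 m[φ1→K] = [12, 17]
r3 m[φ1→C] = [1, 6]
r3 m[φ2→C] = [0, 8]
r3 m[φ2→D] = [12, 13]
r3 m[φ3→K] = [1, 3]
r3 m[φ3→E] = [8, 1]
r3 m[φ4→N] = [1, 5]
r3 m[φ4→E] = [3, 1]
r3 m[φ5→C] = [6, 3]
r3 m[φ5→R] = [15, 12]
r3 m[φ6→H] = [5, 5]
r3 m[φ6→S] = [5, 2]
r3 m[φ7→C] = [5, 8]
r3 m[φ7→S] = [12, 13]
r3 m[H→φ0] = [1, 1]
r3 m[H→φ6] = [1, 4]
r3 m[K→φ1] = [0, 2]
r3 m[K→φ3] = [1, 4]
r3 m[N→φ4] = [0, 0]
r3 m[C→φ0] = [10, 22]
r3 m[C→φ1] = [11, 19]
r3 m[C→φ2] = [12, 15]
r3 m[C→φ5] = [6, 20]
r3 m[C→φ7] = [9, 16]
r3 m[E→φ3] = [3, 1]
r3 m[E→φ4] = [7, 0]
r3 m[D→φ2] = [0, 0]
r3 m[R→φ5] = [0, 0]
r3 m[S→φ6] = [3, 4]
r3 m[S→φ7] = [3, 1]
r4 m[φ0→H] = [12, 14]
r4 m[φ0→C] = [3, 2]
r4 m[φ1→K] = [12, 17]
r4 m[φ1→C] = [1, 6]
r4 m[φ2→C] = [0, 8]
r4 m[φ2→D] = [12, 13]
r4 m[φ3→K] = [1, 3]
r4 m[φ3→E] = [8, 1]
r4 m[φ4→N] = [1, 5]
r4 m[φ4→E] = [3, 1]
r4 m[φ5→C] = [6, 3]
r4 m[φ5→R] = [15, 12]
r4 m[φ6→H] = [5, 5]
r4 m[φ6→S] = [5, 2]
r4 m[φ7→C] = [5, 8]
r4 m[φ7→S] = [12, 13]
r4 m[H→φ0] = [5, 5]
r4 m[H→φ6] = [12, 14]
r4 m[K→φ1] = [1, 3]
r4 m[K→φ3] = [12, 17]
r4 m[N→φ4] = [0, 0]
r4 m[C→φ0] = [12, 25]
r4 m[C→φ1] = [14, 21]
r4 m[C→φ2] = [15, 19]
r4 m[C→φ5] = [9, 24]
r4 m[C→φ7] = [10, 19]
r4 m[E→φ3] = [3, 1]
r4 m[E→φ4] = [8, 1]
r4 m[D→φ2] = [0, 0]
r4 m[R→φ5] = [0, 0]
r4 m[S→φ6] = [12, 13]
r4 m[S→φ7] = [5, 2]
r5 m[φ0→H] = [14, 16]
r5 m[φ0→C] = [7, 6]
r5 m[φ1→K] = [15, 20]
r5 m[φ1→C] = [2, 7]
r5 m[φ2→C] = [0, 8]
r5 m[φ2→D] = [15, 16]
r5 m[φ3→K] = [1, 3]
r5 m[φ3→E] = [19, 12]
r5 m[φ4→N] = [2, 6]
r5 m[φ4→E] = [3, 1]
r5 m[φ5→C] = [6, 3]
r5 m[φ5→R] = [18, 15]
r5 m[φ6→H] = [14, 14]
r5 m[φ6→S] = [16, 13]
r5 m[φ7→C] = [6, 9]
r5 m[φ7→S] = [13, 14]
r5 m[H→φ0] = [5, 5]
r5 m[H→φ6] = [12, 14]
r5 m[K→φ1] = [1, 3]
r5 m[K→φ3] = [12, 17]
r5 m[N→φ4] = [0, 0]
r5 m[C→φ0] = [12, 25]
r5 m[C→φ1] = [14, 21]
r5 m[C→φ2] = [15, 19]
r5 m[C→φ5] = [9, 24]
r5 m[C→φ7] = [10, 19]
r5 m[E→φ3] = [3, 1]
r5 m[E→φ4] = [8, 1]
r5 m[D→φ2] = [0, 0]
r5 m[R→φ5] = [0, 0]
r5 m[S→φ6] = [12, 13]
r5 m[S→φ7] = [5, 2]
no fixed point within 5 rounds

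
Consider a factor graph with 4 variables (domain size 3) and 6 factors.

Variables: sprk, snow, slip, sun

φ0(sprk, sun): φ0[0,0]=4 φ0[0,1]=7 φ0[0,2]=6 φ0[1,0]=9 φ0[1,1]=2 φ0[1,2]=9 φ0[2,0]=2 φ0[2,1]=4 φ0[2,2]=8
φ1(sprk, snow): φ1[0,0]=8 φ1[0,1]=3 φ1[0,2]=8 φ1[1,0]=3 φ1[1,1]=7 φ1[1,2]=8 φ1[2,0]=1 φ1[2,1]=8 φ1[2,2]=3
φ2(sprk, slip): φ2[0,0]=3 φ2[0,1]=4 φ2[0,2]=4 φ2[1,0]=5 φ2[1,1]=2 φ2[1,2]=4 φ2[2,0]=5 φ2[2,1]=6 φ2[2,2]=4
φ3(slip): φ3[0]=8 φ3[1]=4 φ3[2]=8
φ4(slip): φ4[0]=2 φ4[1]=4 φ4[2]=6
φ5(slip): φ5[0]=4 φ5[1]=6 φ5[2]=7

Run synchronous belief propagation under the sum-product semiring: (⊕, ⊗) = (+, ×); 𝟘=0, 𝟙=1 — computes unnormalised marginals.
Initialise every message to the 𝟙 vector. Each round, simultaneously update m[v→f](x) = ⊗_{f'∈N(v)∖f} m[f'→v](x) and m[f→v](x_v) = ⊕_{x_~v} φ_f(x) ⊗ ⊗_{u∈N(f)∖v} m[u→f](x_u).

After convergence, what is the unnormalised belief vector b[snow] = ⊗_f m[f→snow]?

b[snow] = [403840, 608640, 652160]

init: all messages = 𝟙 over 3 values
r1 m[φ0→sprk] = [17, 20, 14]
r1 m[φ0→sun] = [15, 13, 23]
r1 m[φ1→sprk] = [19, 18, 12]
r1 m[φ1→snow] = [12, 18, 19]
r1 m[φ2→sprk] = [11, 11, 15]
r1 m[φ2→slip] = [13, 12, 12]
r1 m[φ3→slip] = [8, 4, 8]
r1 m[φ4→slip] = [2, 4, 6]
r1 m[φ5→slip] = [4, 6, 7]
r1 m[sprk→φ0] = [1, 1, 1]
r1 m[sprk→φ1] = [1, 1, 1]
r1 m[sprk→φ2] = [1, 1, 1]
r1 m[snow→φ1] = [1, 1, 1]
r1 m[slip→φ2] = [1, 1, 1]
r1 m[slip→φ3] = [1, 1, 1]
r1 m[slip→φ4] = [1, 1, 1]
r1 m[slip→φ5] = [1, 1, 1]
r1 m[sun→φ0] = [1, 1, 1]
r2 m[φ0→sprk] = [17, 20, 14]
r2 m[φ0→sun] = [15, 13, 23]
r2 m[φ1→sprk] = [19, 18, 12]
r2 m[φ1→snow] = [12, 18, 19]
r2 m[φ2→sprk] = [11, 11, 15]
r2 m[φ2→slip] = [13, 12, 12]
r2 m[φ3→slip] = [8, 4, 8]
r2 m[φ4→slip] = [2, 4, 6]
r2 m[φ5→slip] = [4, 6, 7]
r2 m[sprk→φ0] = [209, 198, 180]
r2 m[sprk→φ1] = [187, 220, 210]
r2 m[sprk→φ2] = [323, 360, 168]
r2 m[snow→φ1] = [1, 1, 1]
r2 m[slip→φ2] = [64, 96, 336]
r2 m[slip→φ3] = [104, 288, 504]
r2 m[slip→φ4] = [416, 288, 672]
r2 m[slip→φ5] = [208, 192, 576]
r2 m[sun→φ0] = [1, 1, 1]
r3 m[φ0→sprk] = [17, 20, 14]
r3 m[φ0→sun] = [2978, 2579, 4476]
r3 m[φ1→sprk] = [19, 18, 12]
r3 m[φ1→snow] = [2366, 3781, 3886]
r3 m[φ2→sprk] = [1920, 1856, 2240]
r3 m[φ2→slip] = [3609, 3020, 3404]
r3 m[φ3→slip] = [8, 4, 8]
r3 m[φ4→slip] = [2, 4, 6]
r3 m[φ5→slip] = [4, 6, 7]
r3 m[sprk→φ0] = [209, 198, 180]
r3 m[sprk→φ1] = [187, 220, 210]
r3 m[sprk→φ2] = [323, 360, 168]
r3 m[snow→φ1] = [1, 1, 1]
r3 m[slip→φ2] = [64, 96, 336]
r3 m[slip→φ3] = [104, 288, 504]
r3 m[slip→φ4] = [416, 288, 672]
r3 m[slip→φ5] = [208, 192, 576]
r3 m[sun→φ0] = [1, 1, 1]
r4 m[φ0→sprk] = [17, 20, 14]
r4 m[φ0→sun] = [2978, 2579, 4476]
r4 m[φ1→sprk] = [19, 18, 12]
r4 m[φ1→snow] = [2366, 3781, 3886]
r4 m[φ2→sprk] = [1920, 1856, 2240]
r4 m[φ2→slip] = [3609, 3020, 3404]
r4 m[φ3→slip] = [8, 4, 8]
r4 m[φ4→slip] = [2, 4, 6]
r4 m[φ5→slip] = [4, 6, 7]
r4 m[sprk→φ0] = [36480, 33408, 26880]
r4 m[sprk→φ1] = [32640, 37120, 31360]
r4 m[sprk→φ2] = [323, 360, 168]
r4 m[snow→φ1] = [1, 1, 1]
r4 m[slip→φ2] = [64, 96, 336]
r4 m[slip→φ3] = [28872, 72480, 142968]
r4 m[slip→φ4] = [115488, 72480, 190624]
r4 m[slip→φ5] = [57744, 48320, 163392]
r4 m[sun→φ0] = [1, 1, 1]
r5 m[φ0→sprk] = [17, 20, 14]
r5 m[φ0→sun] = [500352, 429696, 734592]
r5 m[φ1→sprk] = [19, 18, 12]
r5 m[φ1→snow] = [403840, 608640, 652160]
r5 m[φ2→sprk] = [1920, 1856, 2240]
r5 m[φ2→slip] = [3609, 3020, 3404]
r5 m[φ3→slip] = [8, 4, 8]
r5 m[φ4→slip] = [2, 4, 6]
r5 m[φ5→slip] = [4, 6, 7]
r5 m[sprk→φ0] = [36480, 33408, 26880]
r5 m[sprk→φ1] = [32640, 37120, 31360]
r5 m[sprk→φ2] = [323, 360, 168]
r5 m[snow→φ1] = [1, 1, 1]
r5 m[slip→φ2] = [64, 96, 336]
r5 m[slip→φ3] = [28872, 72480, 142968]
r5 m[slip→φ4] = [115488, 72480, 190624]
r5 m[slip→φ5] = [57744, 48320, 163392]
r5 m[sun→φ0] = [1, 1, 1]
r6 m[φ0→sprk] = [17, 20, 14]
r6 m[φ0→sun] = [500352, 429696, 734592]
r6 m[φ1→sprk] = [19, 18, 12]
r6 m[φ1→snow] = [403840, 608640, 652160]
r6 m[φ2→sprk] = [1920, 1856, 2240]
r6 m[φ2→slip] = [3609, 3020, 3404]
r6 m[φ3→slip] = [8, 4, 8]
r6 m[φ4→slip] = [2, 4, 6]
r6 m[φ5→slip] = [4, 6, 7]
r6 m[sprk→φ0] = [36480, 33408, 26880]
r6 m[sprk→φ1] = [32640, 37120, 31360]
r6 m[sprk→φ2] = [323, 360, 168]
r6 m[snow→φ1] = [1, 1, 1]
r6 m[slip→φ2] = [64, 96, 336]
r6 m[slip→φ3] = [28872, 72480, 142968]
r6 m[slip→φ4] = [115488, 72480, 190624]
r6 m[slip→φ5] = [57744, 48320, 163392]
r6 m[sun→φ0] = [1, 1, 1]
fixed point reached at round 6
b[snow] = ⊗ incoming = [403840, 608640, 652160]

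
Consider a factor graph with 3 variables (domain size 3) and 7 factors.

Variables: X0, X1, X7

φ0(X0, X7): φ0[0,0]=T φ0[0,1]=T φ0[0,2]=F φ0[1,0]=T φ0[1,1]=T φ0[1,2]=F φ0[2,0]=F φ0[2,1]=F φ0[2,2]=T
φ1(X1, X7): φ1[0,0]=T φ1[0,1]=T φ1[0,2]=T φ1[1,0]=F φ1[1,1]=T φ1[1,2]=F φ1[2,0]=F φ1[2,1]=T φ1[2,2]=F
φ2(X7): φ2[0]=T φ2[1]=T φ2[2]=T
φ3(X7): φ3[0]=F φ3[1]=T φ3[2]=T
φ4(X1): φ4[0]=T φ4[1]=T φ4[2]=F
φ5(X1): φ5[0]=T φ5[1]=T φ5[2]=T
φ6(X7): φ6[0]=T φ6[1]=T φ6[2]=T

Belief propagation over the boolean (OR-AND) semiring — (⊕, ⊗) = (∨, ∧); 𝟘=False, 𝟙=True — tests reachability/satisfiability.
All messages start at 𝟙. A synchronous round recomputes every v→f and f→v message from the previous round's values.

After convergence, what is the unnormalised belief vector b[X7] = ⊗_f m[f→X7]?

init: all messages = 𝟙 over 3 values
r1 m[φ0→X0] = [T, T, T]
r1 m[φ0→X7] = [T, T, T]
r1 m[φ1→X1] = [T, T, T]
r1 m[φ1→X7] = [T, T, T]
r1 m[φ2→X7] = [T, T, T]
r1 m[φ3→X7] = [F, T, T]
r1 m[φ4→X1] = [T, T, F]
r1 m[φ5→X1] = [T, T, T]
r1 m[φ6→X7] = [T, T, T]
r1 m[X0→φ0] = [T, T, T]
r1 m[X1→φ1] = [T, T, T]
r1 m[X1→φ4] = [T, T, T]
r1 m[X1→φ5] = [T, T, T]
r1 m[X7→φ0] = [T, T, T]
r1 m[X7→φ1] = [T, T, T]
r1 m[X7→φ2] = [T, T, T]
r1 m[X7→φ3] = [T, T, T]
r1 m[X7→φ6] = [T, T, T]
r2 m[φ0→X0] = [T, T, T]
r2 m[φ0→X7] = [T, T, T]
r2 m[φ1→X1] = [T, T, T]
r2 m[φ1→X7] = [T, T, T]
r2 m[φ2→X7] = [T, T, T]
r2 m[φ3→X7] = [F, T, T]
r2 m[φ4→X1] = [T, T, F]
r2 m[φ5→X1] = [T, T, T]
r2 m[φ6→X7] = [T, T, T]
r2 m[X0→φ0] = [T, T, T]
r2 m[X1→φ1] = [T, T, F]
r2 m[X1→φ4] = [T, T, T]
r2 m[X1→φ5] = [T, T, F]
r2 m[X7→φ0] = [F, T, T]
r2 m[X7→φ1] = [F, T, T]
r2 m[X7→φ2] = [F, T, T]
r2 m[X7→φ3] = [T, T, T]
r2 m[X7→φ6] = [F, T, T]
r3 m[φ0→X0] = [T, T, T]
r3 m[φ0→X7] = [T, T, T]
r3 m[φ1→X1] = [T, T, T]
r3 m[φ1→X7] = [T, T, T]
r3 m[φ2→X7] = [T, T, T]
r3 m[φ3→X7] = [F, T, T]
r3 m[φ4→X1] = [T, T, F]
r3 m[φ5→X1] = [T, T, T]
r3 m[φ6→X7] = [T, T, T]
r3 m[X0→φ0] = [T, T, T]
r3 m[X1→φ1] = [T, T, F]
r3 m[X1→φ4] = [T, T, T]
r3 m[X1→φ5] = [T, T, F]
r3 m[X7→φ0] = [F, T, T]
r3 m[X7→φ1] = [F, T, T]
r3 m[X7→φ2] = [F, T, T]
r3 m[X7→φ3] = [T, T, T]
r3 m[X7→φ6] = [F, T, T]
fixed point reached at round 3
b[X7] = ⊗ incoming = [F, T, T]

b[X7] = [F, T, T]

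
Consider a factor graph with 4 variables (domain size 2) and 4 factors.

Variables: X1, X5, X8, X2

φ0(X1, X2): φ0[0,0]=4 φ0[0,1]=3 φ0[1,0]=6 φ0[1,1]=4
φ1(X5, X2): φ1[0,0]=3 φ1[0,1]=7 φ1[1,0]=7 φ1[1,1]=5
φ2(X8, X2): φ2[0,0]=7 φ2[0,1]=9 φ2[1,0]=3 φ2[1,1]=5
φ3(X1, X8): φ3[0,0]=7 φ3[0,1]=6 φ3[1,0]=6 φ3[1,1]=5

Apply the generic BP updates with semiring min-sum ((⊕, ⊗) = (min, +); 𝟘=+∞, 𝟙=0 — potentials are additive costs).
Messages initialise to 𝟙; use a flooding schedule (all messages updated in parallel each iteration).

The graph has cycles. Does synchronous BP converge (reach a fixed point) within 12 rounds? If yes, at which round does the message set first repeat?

init: all messages = 𝟙 over 2 values
r1 m[φ0→X1] = [3, 4]
r1 m[φ0→X2] = [4, 3]
r1 m[φ1→X5] = [3, 5]
r1 m[φ1→X2] = [3, 5]
r1 m[φ2→X8] = [7, 3]
r1 m[φ2→X2] = [3, 5]
r1 m[φ3→X1] = [6, 5]
r1 m[φ3→X8] = [6, 5]
r1 m[X1→φ0] = [0, 0]
r1 m[X1→φ3] = [0, 0]
r1 m[X5→φ1] = [0, 0]
r1 m[X8→φ2] = [0, 0]
r1 m[X8→φ3] = [0, 0]
r1 m[X2→φ0] = [0, 0]
r1 m[X2→φ1] = [0, 0]
r1 m[X2→φ2] = [0, 0]
r2 m[φ0→X1] = [3, 4]
r2 m[φ0→X2] = [4, 3]
r2 m[φ1→X5] = [3, 5]
r2 m[φ1→X2] = [3, 5]
r2 m[φ2→X8] = [7, 3]
r2 m[φ2→X2] = [3, 5]
r2 m[φ3→X1] = [6, 5]
r2 m[φ3→X8] = [6, 5]
r2 m[X1→φ0] = [6, 5]
r2 m[X1→φ3] = [3, 4]
r2 m[X5→φ1] = [0, 0]
r2 m[X8→φ2] = [6, 5]
r2 m[X8→φ3] = [7, 3]
r2 m[X2→φ0] = [6, 10]
r2 m[X2→φ1] = [7, 8]
r2 m[X2→φ2] = [7, 8]
r3 m[φ0→X1] = [10, 12]
r3 m[φ0→X2] = [10, 9]
r3 m[φ1→X5] = [10, 13]
r3 m[φ1→X2] = [3, 5]
r3 m[φ2→X8] = [14, 10]
r3 m[φ2→X2] = [8, 10]
r3 m[φ3→X1] = [9, 8]
r3 m[φ3→X8] = [10, 9]
r3 m[X1→φ0] = [6, 5]
r3 m[X1→φ3] = [3, 4]
r3 m[X5→φ1] = [0, 0]
r3 m[X8→φ2] = [6, 5]
r3 m[X8→φ3] = [7, 3]
r3 m[X2→φ0] = [6, 10]
r3 m[X2→φ1] = [7, 8]
r3 m[X2→φ2] = [7, 8]
r4 m[φ0→X1] = [10, 12]
r4 m[φ0→X2] = [10, 9]
r4 m[φ1→X5] = [10, 13]
r4 m[φ1→X2] = [3, 5]
r4 m[φ2→X8] = [14, 10]
r4 m[φ2→X2] = [8, 10]
r4 m[φ3→X1] = [9, 8]
r4 m[φ3→X8] = [10, 9]
r4 m[X1→φ0] = [9, 8]
r4 m[X1→φ3] = [10, 12]
r4 m[X5→φ1] = [0, 0]
r4 m[X8→φ2] = [10, 9]
r4 m[X8→φ3] = [14, 10]
r4 m[X2→φ0] = [11, 15]
r4 m[X2→φ1] = [18, 19]
r4 m[X2→φ2] = [13, 14]
r5 m[φ0→X1] = [15, 17]
r5 m[φ0→X2] = [13, 12]
r5 m[φ1→X5] = [21, 24]
r5 m[φ1→X2] = [3, 5]
r5 m[φ2→X8] = [20, 16]
r5 m[φ2→X2] = [12, 14]
r5 m[φ3→X1] = [16, 15]
r5 m[φ3→X8] = [17, 16]
r5 m[X1→φ0] = [9, 8]
r5 m[X1→φ3] = [10, 12]
r5 m[X5→φ1] = [0, 0]
r5 m[X8→φ2] = [10, 9]
r5 m[X8→φ3] = [14, 10]
r5 m[X2→φ0] = [11, 15]
r5 m[X2→φ1] = [18, 19]
r5 m[X2→φ2] = [13, 14]
r6 m[φ0→X1] = [15, 17]
r6 m[φ0→X2] = [13, 12]
r6 m[φ1→X5] = [21, 24]
r6 m[φ1→X2] = [3, 5]
r6 m[φ2→X8] = [20, 16]
r6 m[φ2→X2] = [12, 14]
r6 m[φ3→X1] = [16, 15]
r6 m[φ3→X8] = [17, 16]
r6 m[X1→φ0] = [16, 15]
r6 m[X1→φ3] = [15, 17]
r6 m[X5→φ1] = [0, 0]
r6 m[X8→φ2] = [17, 16]
r6 m[X8→φ3] = [20, 16]
r6 m[X2→φ0] = [15, 19]
r6 m[X2→φ1] = [25, 26]
r6 m[X2→φ2] = [16, 17]
r7 m[φ0→X1] = [19, 21]
r7 m[φ0→X2] = [20, 19]
r7 m[φ1→X5] = [28, 31]
r7 m[φ1→X2] = [3, 5]
r7 m[φ2→X8] = [23, 19]
r7 m[φ2→X2] = [19, 21]
r7 m[φ3→X1] = [22, 21]
r7 m[φ3→X8] = [22, 21]
r7 m[X1→φ0] = [16, 15]
r7 m[X1→φ3] = [15, 17]
r7 m[X5→φ1] = [0, 0]
r7 m[X8→φ2] = [17, 16]
r7 m[X8→φ3] = [20, 16]
r7 m[X2→φ0] = [15, 19]
r7 m[X2→φ1] = [25, 26]
r7 m[X2→φ2] = [16, 17]
r8 m[φ0→X1] = [19, 21]
r8 m[φ0→X2] = [20, 19]
r8 m[φ1→X5] = [28, 31]
r8 m[φ1→X2] = [3, 5]
r8 m[φ2→X8] = [23, 19]
r8 m[φ2→X2] = [19, 21]
r8 m[φ3→X1] = [22, 21]
r8 m[φ3→X8] = [22, 21]
r8 m[X1→φ0] = [22, 21]
r8 m[X1→φ3] = [19, 21]
r8 m[X5→φ1] = [0, 0]
r8 m[X8→φ2] = [22, 21]
r8 m[X8→φ3] = [23, 19]
r8 m[X2→φ0] = [22, 26]
r8 m[X2→φ1] = [39, 40]
r8 m[X2→φ2] = [23, 24]
r9 m[φ0→X1] = [26, 28]
r9 m[φ0→X2] = [26, 25]
r9 m[φ1→X5] = [42, 45]
r9 m[φ1→X2] = [3, 5]
r9 m[φ2→X8] = [30, 26]
r9 m[φ2→X2] = [24, 26]
r9 m[φ3→X1] = [25, 24]
r9 m[φ3→X8] = [26, 25]
r9 m[X1→φ0] = [22, 21]
r9 m[X1→φ3] = [19, 21]
r9 m[X5→φ1] = [0, 0]
r9 m[X8→φ2] = [22, 21]
r9 m[X8→φ3] = [23, 19]
r9 m[X2→φ0] = [22, 26]
r9 m[X2→φ1] = [39, 40]
r9 m[X2→φ2] = [23, 24]
r10 m[φ0→X1] = [26, 28]
r10 m[φ0→X2] = [26, 25]
r10 m[φ1→X5] = [42, 45]
r10 m[φ1→X2] = [3, 5]
r10 m[φ2→X8] = [30, 26]
r10 m[φ2→X2] = [24, 26]
r10 m[φ3→X1] = [25, 24]
r10 m[φ3→X8] = [26, 25]
r10 m[X1→φ0] = [25, 24]
r10 m[X1→φ3] = [26, 28]
r10 m[X5→φ1] = [0, 0]
r10 m[X8→φ2] = [26, 25]
r10 m[X8→φ3] = [30, 26]
r10 m[X2→φ0] = [27, 31]
r10 m[X2→φ1] = [50, 51]
r10 m[X2→φ2] = [29, 30]
r11 m[φ0→X1] = [31, 33]
r11 m[φ0→X2] = [29, 28]
r11 m[φ1→X5] = [53, 56]
r11 m[φ1→X2] = [3, 5]
r11 m[φ2→X8] = [36, 32]
r11 m[φ2→X2] = [28, 30]
r11 m[φ3→X1] = [32, 31]
r11 m[φ3→X8] = [33, 32]
r11 m[X1→φ0] = [25, 24]
r11 m[X1→φ3] = [26, 28]
r11 m[X5→φ1] = [0, 0]
r11 m[X8→φ2] = [26, 25]
r11 m[X8→φ3] = [30, 26]
r11 m[X2→φ0] = [27, 31]
r11 m[X2→φ1] = [50, 51]
r11 m[X2→φ2] = [29, 30]
r12 m[φ0→X1] = [31, 33]
r12 m[φ0→X2] = [29, 28]
r12 m[φ1→X5] = [53, 56]
r12 m[φ1→X2] = [3, 5]
r12 m[φ2→X8] = [36, 32]
r12 m[φ2→X2] = [28, 30]
r12 m[φ3→X1] = [32, 31]
r12 m[φ3→X8] = [33, 32]
r12 m[X1→φ0] = [32, 31]
r12 m[X1→φ3] = [31, 33]
r12 m[X5→φ1] = [0, 0]
r12 m[X8→φ2] = [33, 32]
r12 m[X8→φ3] = [36, 32]
r12 m[X2→φ0] = [31, 35]
r12 m[X2→φ1] = [57, 58]
r12 m[X2→φ2] = [32, 33]
no fixed point within 12 rounds

NOT CONVERGED within 12 rounds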